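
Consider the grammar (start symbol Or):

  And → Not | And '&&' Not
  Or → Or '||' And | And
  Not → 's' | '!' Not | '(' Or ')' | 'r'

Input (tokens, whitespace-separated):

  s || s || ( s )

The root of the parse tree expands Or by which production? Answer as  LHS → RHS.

Or → Or '||' And

[Or [Or [Or [And [Not s]]] || [And [Not s]]] || [And [Not ( [Or [And [Not s]]] )]]]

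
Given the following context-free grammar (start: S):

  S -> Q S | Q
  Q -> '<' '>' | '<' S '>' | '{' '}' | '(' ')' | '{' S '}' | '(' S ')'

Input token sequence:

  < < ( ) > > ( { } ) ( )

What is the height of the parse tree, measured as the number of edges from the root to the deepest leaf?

[S [Q < [S [Q < [S [Q ( )]] >]] >] [S [Q ( [S [Q { }]] )] [S [Q ( )]]]]

6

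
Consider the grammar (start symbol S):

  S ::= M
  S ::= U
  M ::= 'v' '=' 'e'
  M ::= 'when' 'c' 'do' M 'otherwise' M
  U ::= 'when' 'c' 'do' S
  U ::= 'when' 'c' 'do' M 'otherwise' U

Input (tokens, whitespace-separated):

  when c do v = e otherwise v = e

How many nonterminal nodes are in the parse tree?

[S [M when c do [M v = e] otherwise [M v = e]]]

4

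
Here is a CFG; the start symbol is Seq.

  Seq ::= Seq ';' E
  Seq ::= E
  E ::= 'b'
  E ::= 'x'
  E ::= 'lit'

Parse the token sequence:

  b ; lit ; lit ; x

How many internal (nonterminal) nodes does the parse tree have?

8

[Seq [Seq [Seq [Seq [E b]] ; [E lit]] ; [E lit]] ; [E x]]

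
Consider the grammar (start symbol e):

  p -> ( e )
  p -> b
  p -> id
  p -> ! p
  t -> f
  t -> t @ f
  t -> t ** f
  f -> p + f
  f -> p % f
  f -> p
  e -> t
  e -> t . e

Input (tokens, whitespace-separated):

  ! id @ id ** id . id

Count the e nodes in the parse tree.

[e [t [t [t [f [p ! [p id]]]] @ [f [p id]]] ** [f [p id]]] . [e [t [f [p id]]]]]

2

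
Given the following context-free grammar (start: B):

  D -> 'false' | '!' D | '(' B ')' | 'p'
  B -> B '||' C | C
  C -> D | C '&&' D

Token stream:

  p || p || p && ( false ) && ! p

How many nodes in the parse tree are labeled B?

4

[B [B [B [C [D p]]] || [C [D p]]] || [C [C [C [D p]] && [D ( [B [C [D false]]] )]] && [D ! [D p]]]]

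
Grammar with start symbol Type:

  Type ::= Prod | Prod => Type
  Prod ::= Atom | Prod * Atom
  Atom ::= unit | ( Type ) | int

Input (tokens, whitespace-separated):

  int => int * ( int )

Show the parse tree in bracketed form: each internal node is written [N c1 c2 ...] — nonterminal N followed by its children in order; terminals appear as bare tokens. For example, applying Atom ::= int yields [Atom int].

[Type [Prod [Atom int]] => [Type [Prod [Prod [Atom int]] * [Atom ( [Type [Prod [Atom int]]] )]]]]

Type
Prod => Type
Atom => Type
int => Type
int => Prod
int => Prod * Atom
int => Atom * Atom
int => int * Atom
int => int * ( Type )
int => int * ( Prod )
int => int * ( Atom )
int => int * ( int )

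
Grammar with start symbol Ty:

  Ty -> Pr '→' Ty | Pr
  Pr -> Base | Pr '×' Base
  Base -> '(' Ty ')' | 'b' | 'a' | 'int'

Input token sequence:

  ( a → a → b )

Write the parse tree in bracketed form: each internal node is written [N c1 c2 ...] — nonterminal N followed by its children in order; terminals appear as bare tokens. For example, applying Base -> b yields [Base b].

Ty
Pr
Base
( Ty )
( Pr → Ty )
( Base → Ty )
( a → Ty )
( a → Pr → Ty )
( a → Base → Ty )
( a → a → Ty )
( a → a → Pr )
( a → a → Base )
( a → a → b )

[Ty [Pr [Base ( [Ty [Pr [Base a]] → [Ty [Pr [Base a]] → [Ty [Pr [Base b]]]]] )]]]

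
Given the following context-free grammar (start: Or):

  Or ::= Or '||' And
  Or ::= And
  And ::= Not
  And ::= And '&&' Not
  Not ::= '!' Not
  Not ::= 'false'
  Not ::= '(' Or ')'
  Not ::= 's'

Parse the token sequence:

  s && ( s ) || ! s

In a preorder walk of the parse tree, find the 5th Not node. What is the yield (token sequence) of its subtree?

[Or [Or [And [And [Not s]] && [Not ( [Or [And [Not s]]] )]]] || [And [Not ! [Not s]]]]

s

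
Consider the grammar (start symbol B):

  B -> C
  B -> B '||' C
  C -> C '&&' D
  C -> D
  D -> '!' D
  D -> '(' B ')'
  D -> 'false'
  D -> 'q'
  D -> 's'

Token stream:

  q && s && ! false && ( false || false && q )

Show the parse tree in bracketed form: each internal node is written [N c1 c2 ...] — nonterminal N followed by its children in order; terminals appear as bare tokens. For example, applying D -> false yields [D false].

[B [C [C [C [C [D q]] && [D s]] && [D ! [D false]]] && [D ( [B [B [C [D false]]] || [C [C [D false]] && [D q]]] )]]]

B
C
C && D
C && D && D
C && D && D && D
D && D && D && D
q && D && D && D
q && s && D && D
q && s && ! D && D
q && s && ! false && D
q && s && ! false && ( B )
q && s && ! false && ( B || C )
q && s && ! false && ( C || C )
q && s && ! false && ( D || C )
q && s && ! false && ( false || C )
q && s && ! false && ( false || C && D )
q && s && ! false && ( false || D && D )
q && s && ! false && ( false || false && D )
q && s && ! false && ( false || false && q )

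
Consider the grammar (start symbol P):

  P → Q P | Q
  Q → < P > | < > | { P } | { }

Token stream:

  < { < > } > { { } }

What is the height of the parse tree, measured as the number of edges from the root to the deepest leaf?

[P [Q < [P [Q { [P [Q < >]] }]] >] [P [Q { [P [Q { }]] }]]]

6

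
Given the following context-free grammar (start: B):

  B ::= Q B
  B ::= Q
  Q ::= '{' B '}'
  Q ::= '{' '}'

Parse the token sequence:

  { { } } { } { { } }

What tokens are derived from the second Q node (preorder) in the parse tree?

{ }

[B [Q { [B [Q { }]] }] [B [Q { }] [B [Q { [B [Q { }]] }]]]]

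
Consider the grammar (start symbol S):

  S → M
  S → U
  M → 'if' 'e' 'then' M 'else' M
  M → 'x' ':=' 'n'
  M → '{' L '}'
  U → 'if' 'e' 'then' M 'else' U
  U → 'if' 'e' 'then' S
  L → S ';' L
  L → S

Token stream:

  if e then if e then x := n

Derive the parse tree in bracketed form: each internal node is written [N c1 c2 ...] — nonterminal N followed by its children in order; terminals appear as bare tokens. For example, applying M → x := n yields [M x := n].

S
U
if e then S
if e then U
if e then if e then S
if e then if e then M
if e then if e then x := n

[S [U if e then [S [U if e then [S [M x := n]]]]]]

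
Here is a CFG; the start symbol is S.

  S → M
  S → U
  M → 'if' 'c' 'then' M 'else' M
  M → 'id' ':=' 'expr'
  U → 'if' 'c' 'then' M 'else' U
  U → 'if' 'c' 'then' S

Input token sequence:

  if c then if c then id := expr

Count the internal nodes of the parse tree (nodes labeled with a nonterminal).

6

[S [U if c then [S [U if c then [S [M id := expr]]]]]]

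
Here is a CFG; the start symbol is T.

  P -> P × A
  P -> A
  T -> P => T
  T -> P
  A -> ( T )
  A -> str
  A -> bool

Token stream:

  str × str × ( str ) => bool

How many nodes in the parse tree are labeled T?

3

[T [P [P [P [A str]] × [A str]] × [A ( [T [P [A str]]] )]] => [T [P [A bool]]]]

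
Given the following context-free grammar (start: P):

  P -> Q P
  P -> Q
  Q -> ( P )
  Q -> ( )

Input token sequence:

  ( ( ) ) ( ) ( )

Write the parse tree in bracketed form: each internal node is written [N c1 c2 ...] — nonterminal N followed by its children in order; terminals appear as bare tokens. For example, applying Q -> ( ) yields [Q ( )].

P
Q P
( P ) P
( Q ) P
( ( ) ) P
( ( ) ) Q P
( ( ) ) ( ) P
( ( ) ) ( ) Q
( ( ) ) ( ) ( )

[P [Q ( [P [Q ( )]] )] [P [Q ( )] [P [Q ( )]]]]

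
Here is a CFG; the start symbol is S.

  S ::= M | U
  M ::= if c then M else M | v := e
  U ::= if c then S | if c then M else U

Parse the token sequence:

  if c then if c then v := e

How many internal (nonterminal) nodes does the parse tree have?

6

[S [U if c then [S [U if c then [S [M v := e]]]]]]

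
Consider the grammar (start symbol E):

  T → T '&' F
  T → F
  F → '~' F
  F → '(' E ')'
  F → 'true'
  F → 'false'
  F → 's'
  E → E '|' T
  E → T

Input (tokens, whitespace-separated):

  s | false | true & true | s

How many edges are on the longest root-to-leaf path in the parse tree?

[E [E [E [E [T [F s]]] | [T [F false]]] | [T [T [F true]] & [F true]]] | [T [F s]]]

6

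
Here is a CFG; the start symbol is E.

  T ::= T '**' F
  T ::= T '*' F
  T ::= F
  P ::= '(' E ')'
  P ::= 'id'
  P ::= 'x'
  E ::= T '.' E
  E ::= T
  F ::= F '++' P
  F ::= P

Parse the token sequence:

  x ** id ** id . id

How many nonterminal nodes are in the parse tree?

14

[E [T [T [T [F [P x]]] ** [F [P id]]] ** [F [P id]]] . [E [T [F [P id]]]]]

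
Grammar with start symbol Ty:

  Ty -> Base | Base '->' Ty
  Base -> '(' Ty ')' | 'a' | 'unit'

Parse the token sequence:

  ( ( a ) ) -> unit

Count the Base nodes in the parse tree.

[Ty [Base ( [Ty [Base ( [Ty [Base a]] )]] )] -> [Ty [Base unit]]]

4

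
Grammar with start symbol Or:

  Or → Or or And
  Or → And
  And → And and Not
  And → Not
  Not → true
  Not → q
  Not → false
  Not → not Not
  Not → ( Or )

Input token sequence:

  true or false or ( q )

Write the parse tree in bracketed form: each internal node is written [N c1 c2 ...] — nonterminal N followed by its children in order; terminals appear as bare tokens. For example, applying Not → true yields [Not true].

Or
Or or And
Or or And or And
And or And or And
Not or And or And
true or And or And
true or Not or And
true or false or And
true or false or Not
true or false or ( Or )
true or false or ( And )
true or false or ( Not )
true or false or ( q )

[Or [Or [Or [And [Not true]]] or [And [Not false]]] or [And [Not ( [Or [And [Not q]]] )]]]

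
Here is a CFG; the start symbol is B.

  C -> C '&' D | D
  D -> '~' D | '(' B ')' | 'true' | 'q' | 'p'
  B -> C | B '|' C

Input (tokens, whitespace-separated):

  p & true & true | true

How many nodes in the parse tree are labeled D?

[B [B [C [C [C [D p]] & [D true]] & [D true]]] | [C [D true]]]

4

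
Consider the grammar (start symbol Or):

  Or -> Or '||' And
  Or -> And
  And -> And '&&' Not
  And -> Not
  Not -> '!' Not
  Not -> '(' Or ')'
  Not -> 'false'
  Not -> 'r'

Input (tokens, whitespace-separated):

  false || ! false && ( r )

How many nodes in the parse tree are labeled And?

4

[Or [Or [And [Not false]]] || [And [And [Not ! [Not false]]] && [Not ( [Or [And [Not r]]] )]]]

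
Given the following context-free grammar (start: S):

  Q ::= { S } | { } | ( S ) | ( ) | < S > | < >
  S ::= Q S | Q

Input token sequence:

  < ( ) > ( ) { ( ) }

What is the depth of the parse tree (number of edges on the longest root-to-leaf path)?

6

[S [Q < [S [Q ( )]] >] [S [Q ( )] [S [Q { [S [Q ( )]] }]]]]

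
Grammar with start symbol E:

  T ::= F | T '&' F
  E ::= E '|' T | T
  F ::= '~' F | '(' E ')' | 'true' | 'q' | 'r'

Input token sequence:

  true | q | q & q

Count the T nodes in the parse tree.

4

[E [E [E [T [F true]]] | [T [F q]]] | [T [T [F q]] & [F q]]]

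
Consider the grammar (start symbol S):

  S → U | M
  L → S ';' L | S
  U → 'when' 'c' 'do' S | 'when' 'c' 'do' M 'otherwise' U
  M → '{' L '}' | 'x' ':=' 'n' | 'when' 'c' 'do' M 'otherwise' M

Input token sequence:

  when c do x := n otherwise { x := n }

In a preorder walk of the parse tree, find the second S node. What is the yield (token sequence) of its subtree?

[S [M when c do [M x := n] otherwise [M { [L [S [M x := n]]] }]]]

x := n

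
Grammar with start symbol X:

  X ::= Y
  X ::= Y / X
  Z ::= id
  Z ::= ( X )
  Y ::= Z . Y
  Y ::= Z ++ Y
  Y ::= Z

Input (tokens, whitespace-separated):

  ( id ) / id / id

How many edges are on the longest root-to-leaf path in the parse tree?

6

[X [Y [Z ( [X [Y [Z id]]] )]] / [X [Y [Z id]] / [X [Y [Z id]]]]]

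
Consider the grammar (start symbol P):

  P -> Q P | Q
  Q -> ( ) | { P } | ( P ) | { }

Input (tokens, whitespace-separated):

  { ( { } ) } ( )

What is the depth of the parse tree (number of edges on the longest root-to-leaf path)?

[P [Q { [P [Q ( [P [Q { }]] )]] }] [P [Q ( )]]]

6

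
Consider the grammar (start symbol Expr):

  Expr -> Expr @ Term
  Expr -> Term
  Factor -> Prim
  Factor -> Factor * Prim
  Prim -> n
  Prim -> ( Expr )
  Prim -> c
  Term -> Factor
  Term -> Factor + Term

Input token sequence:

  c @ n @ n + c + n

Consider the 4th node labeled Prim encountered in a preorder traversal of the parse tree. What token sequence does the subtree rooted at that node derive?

c

[Expr [Expr [Expr [Term [Factor [Prim c]]]] @ [Term [Factor [Prim n]]]] @ [Term [Factor [Prim n]] + [Term [Factor [Prim c]] + [Term [Factor [Prim n]]]]]]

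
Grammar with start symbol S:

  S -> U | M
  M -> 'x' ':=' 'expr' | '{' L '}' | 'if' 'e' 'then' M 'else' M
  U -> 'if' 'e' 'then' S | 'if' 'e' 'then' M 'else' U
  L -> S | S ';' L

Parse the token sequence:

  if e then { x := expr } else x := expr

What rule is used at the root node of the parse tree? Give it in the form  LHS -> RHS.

S -> M

[S [M if e then [M { [L [S [M x := expr]]] }] else [M x := expr]]]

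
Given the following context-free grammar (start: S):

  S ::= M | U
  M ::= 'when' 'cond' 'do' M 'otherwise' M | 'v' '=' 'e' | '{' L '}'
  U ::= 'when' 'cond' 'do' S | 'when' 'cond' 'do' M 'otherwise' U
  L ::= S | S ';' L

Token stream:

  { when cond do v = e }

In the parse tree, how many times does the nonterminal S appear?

[S [M { [L [S [U when cond do [S [M v = e]]]]] }]]

3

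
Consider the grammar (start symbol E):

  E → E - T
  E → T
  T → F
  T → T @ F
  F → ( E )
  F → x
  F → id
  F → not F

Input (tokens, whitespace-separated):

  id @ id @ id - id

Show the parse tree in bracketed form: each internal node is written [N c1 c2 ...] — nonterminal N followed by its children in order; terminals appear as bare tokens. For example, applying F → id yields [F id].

E
E - T
T - T
T @ F - T
T @ F @ F - T
F @ F @ F - T
id @ F @ F - T
id @ id @ F - T
id @ id @ id - T
id @ id @ id - F
id @ id @ id - id

[E [E [T [T [T [F id]] @ [F id]] @ [F id]]] - [T [F id]]]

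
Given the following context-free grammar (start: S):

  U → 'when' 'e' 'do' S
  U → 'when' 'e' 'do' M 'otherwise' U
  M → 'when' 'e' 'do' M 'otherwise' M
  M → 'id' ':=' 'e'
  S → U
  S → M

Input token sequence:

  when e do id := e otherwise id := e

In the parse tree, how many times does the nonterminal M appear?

[S [M when e do [M id := e] otherwise [M id := e]]]

3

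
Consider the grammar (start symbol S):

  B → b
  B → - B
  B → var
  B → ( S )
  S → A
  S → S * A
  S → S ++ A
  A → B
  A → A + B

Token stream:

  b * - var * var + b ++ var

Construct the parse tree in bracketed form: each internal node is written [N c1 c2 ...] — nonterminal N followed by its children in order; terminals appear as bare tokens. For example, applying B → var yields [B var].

S
S ++ A
S * A ++ A
S * A * A ++ A
A * A * A ++ A
B * A * A ++ A
b * A * A ++ A
b * B * A ++ A
b * - B * A ++ A
b * - var * A ++ A
b * - var * A + B ++ A
b * - var * B + B ++ A
b * - var * var + B ++ A
b * - var * var + b ++ A
b * - var * var + b ++ B
b * - var * var + b ++ var

[S [S [S [S [A [B b]]] * [A [B - [B var]]]] * [A [A [B var]] + [B b]]] ++ [A [B var]]]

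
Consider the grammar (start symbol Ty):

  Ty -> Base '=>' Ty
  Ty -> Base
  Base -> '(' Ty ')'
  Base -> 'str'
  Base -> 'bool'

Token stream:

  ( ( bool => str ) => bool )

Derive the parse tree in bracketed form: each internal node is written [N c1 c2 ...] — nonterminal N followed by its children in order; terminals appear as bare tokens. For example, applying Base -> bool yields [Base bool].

Ty
Base
( Ty )
( Base => Ty )
( ( Ty ) => Ty )
( ( Base => Ty ) => Ty )
( ( bool => Ty ) => Ty )
( ( bool => Base ) => Ty )
( ( bool => str ) => Ty )
( ( bool => str ) => Base )
( ( bool => str ) => bool )

[Ty [Base ( [Ty [Base ( [Ty [Base bool] => [Ty [Base str]]] )] => [Ty [Base bool]]] )]]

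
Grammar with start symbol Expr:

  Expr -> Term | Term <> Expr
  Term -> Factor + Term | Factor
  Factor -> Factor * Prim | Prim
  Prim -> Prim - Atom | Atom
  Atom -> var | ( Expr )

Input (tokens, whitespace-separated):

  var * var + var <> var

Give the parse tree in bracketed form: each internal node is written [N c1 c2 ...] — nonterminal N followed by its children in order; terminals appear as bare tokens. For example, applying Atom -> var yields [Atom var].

[Expr [Term [Factor [Factor [Prim [Atom var]]] * [Prim [Atom var]]] + [Term [Factor [Prim [Atom var]]]]] <> [Expr [Term [Factor [Prim [Atom var]]]]]]

Expr
Term <> Expr
Factor + Term <> Expr
Factor * Prim + Term <> Expr
Prim * Prim + Term <> Expr
Atom * Prim + Term <> Expr
var * Prim + Term <> Expr
var * Atom + Term <> Expr
var * var + Term <> Expr
var * var + Factor <> Expr
var * var + Prim <> Expr
var * var + Atom <> Expr
var * var + var <> Expr
var * var + var <> Term
var * var + var <> Factor
var * var + var <> Prim
var * var + var <> Atom
var * var + var <> var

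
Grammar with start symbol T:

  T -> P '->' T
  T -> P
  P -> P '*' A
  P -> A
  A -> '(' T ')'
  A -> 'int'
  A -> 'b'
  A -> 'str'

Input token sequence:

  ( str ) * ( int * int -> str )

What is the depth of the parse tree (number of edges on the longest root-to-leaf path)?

[T [P [P [A ( [T [P [A str]]] )]] * [A ( [T [P [P [A int]] * [A int]] -> [T [P [A str]]]] )]]]

7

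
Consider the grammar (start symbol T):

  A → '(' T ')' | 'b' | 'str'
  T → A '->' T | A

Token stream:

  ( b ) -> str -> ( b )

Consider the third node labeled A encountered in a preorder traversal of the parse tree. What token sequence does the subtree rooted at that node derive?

[T [A ( [T [A b]] )] -> [T [A str] -> [T [A ( [T [A b]] )]]]]

str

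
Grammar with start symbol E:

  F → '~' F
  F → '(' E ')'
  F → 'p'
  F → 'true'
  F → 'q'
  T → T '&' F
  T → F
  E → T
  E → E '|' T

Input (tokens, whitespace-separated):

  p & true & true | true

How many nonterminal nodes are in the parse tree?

10

[E [E [T [T [T [F p]] & [F true]] & [F true]]] | [T [F true]]]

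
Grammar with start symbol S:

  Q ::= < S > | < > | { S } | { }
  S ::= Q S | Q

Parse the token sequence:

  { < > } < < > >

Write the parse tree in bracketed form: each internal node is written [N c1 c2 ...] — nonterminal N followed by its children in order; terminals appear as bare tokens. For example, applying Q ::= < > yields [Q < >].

S
Q S
{ S } S
{ Q } S
{ < > } S
{ < > } Q
{ < > } < S >
{ < > } < Q >
{ < > } < < > >

[S [Q { [S [Q < >]] }] [S [Q < [S [Q < >]] >]]]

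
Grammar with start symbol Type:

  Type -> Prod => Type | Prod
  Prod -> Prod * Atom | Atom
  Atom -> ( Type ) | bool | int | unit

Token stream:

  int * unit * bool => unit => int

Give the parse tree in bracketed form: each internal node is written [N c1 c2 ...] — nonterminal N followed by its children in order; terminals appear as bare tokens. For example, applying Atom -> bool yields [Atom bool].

[Type [Prod [Prod [Prod [Atom int]] * [Atom unit]] * [Atom bool]] => [Type [Prod [Atom unit]] => [Type [Prod [Atom int]]]]]

Type
Prod => Type
Prod * Atom => Type
Prod * Atom * Atom => Type
Atom * Atom * Atom => Type
int * Atom * Atom => Type
int * unit * Atom => Type
int * unit * bool => Type
int * unit * bool => Prod => Type
int * unit * bool => Atom => Type
int * unit * bool => unit => Type
int * unit * bool => unit => Prod
int * unit * bool => unit => Atom
int * unit * bool => unit => int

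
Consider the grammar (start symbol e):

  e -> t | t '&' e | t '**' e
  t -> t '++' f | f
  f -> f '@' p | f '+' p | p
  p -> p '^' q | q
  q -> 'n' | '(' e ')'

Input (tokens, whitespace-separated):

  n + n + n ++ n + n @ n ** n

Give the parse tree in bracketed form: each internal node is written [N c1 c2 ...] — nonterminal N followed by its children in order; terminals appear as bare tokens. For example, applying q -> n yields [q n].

[e [t [t [f [f [f [p [q n]]] + [p [q n]]] + [p [q n]]]] ++ [f [f [f [p [q n]]] + [p [q n]]] @ [p [q n]]]] ** [e [t [f [p [q n]]]]]]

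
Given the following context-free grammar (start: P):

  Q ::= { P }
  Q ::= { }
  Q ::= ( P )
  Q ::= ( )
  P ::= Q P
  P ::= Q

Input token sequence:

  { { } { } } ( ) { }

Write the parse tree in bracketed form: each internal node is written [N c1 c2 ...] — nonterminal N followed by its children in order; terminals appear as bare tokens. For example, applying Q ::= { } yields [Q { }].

P
Q P
{ P } P
{ Q P } P
{ { } P } P
{ { } Q } P
{ { } { } } P
{ { } { } } Q P
{ { } { } } ( ) P
{ { } { } } ( ) Q
{ { } { } } ( ) { }

[P [Q { [P [Q { }] [P [Q { }]]] }] [P [Q ( )] [P [Q { }]]]]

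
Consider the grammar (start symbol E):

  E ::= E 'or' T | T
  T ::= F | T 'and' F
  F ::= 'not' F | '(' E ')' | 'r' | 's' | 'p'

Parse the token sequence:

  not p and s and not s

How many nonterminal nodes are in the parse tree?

9

[E [T [T [T [F not [F p]]] and [F s]] and [F not [F s]]]]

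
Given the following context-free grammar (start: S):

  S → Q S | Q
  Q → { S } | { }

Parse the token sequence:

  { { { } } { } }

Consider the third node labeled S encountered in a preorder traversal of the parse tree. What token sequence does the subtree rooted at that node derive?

[S [Q { [S [Q { [S [Q { }]] }] [S [Q { }]]] }]]

{ }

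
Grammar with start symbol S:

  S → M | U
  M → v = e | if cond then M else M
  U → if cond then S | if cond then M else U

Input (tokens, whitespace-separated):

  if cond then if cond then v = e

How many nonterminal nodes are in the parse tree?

[S [U if cond then [S [U if cond then [S [M v = e]]]]]]

6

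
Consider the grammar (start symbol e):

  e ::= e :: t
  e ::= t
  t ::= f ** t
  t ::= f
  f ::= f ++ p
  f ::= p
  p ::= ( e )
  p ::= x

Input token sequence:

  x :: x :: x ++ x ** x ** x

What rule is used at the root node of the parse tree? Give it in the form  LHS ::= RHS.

e ::= e :: t

[e [e [e [t [f [p x]]]] :: [t [f [p x]]]] :: [t [f [f [p x]] ++ [p x]] ** [t [f [p x]] ** [t [f [p x]]]]]]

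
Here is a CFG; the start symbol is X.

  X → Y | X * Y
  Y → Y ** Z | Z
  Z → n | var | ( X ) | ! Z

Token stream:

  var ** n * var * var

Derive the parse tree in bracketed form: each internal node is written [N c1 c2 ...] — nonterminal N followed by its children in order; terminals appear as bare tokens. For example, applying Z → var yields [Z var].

[X [X [X [Y [Y [Z var]] ** [Z n]]] * [Y [Z var]]] * [Y [Z var]]]

X
X * Y
X * Y * Y
Y * Y * Y
Y ** Z * Y * Y
Z ** Z * Y * Y
var ** Z * Y * Y
var ** n * Y * Y
var ** n * Z * Y
var ** n * var * Y
var ** n * var * Z
var ** n * var * var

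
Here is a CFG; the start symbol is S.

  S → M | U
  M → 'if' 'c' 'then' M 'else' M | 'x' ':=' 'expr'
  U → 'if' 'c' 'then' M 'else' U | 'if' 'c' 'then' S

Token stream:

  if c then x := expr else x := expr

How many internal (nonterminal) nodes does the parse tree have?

4

[S [M if c then [M x := expr] else [M x := expr]]]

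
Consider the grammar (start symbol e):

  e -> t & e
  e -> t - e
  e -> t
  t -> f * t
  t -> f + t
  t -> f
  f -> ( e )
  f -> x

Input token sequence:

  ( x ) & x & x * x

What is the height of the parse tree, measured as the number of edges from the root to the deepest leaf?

[e [t [f ( [e [t [f x]]] )]] & [e [t [f x]] & [e [t [f x] * [t [f x]]]]]]

6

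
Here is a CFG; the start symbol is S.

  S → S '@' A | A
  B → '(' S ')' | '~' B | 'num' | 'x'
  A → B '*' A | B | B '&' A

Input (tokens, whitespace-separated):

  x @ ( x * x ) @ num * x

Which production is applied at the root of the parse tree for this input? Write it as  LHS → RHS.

[S [S [S [A [B x]]] @ [A [B ( [S [A [B x] * [A [B x]]]] )]]] @ [A [B num] * [A [B x]]]]

S → S '@' A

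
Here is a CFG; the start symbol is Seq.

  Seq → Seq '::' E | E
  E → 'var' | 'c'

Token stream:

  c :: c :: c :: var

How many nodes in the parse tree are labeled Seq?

[Seq [Seq [Seq [Seq [E c]] :: [E c]] :: [E c]] :: [E var]]

4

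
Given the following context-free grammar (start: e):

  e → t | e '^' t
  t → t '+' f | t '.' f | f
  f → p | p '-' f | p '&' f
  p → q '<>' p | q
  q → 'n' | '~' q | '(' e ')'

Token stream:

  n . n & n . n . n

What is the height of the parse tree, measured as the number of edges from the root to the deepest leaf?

8

[e [t [t [t [t [f [p [q n]]]] . [f [p [q n]] & [f [p [q n]]]]] . [f [p [q n]]]] . [f [p [q n]]]]]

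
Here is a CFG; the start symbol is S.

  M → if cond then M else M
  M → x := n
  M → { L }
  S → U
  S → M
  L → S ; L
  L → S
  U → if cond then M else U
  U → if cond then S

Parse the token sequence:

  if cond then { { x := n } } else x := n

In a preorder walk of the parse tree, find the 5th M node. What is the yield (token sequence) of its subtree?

x := n

[S [M if cond then [M { [L [S [M { [L [S [M x := n]]] }]]] }] else [M x := n]]]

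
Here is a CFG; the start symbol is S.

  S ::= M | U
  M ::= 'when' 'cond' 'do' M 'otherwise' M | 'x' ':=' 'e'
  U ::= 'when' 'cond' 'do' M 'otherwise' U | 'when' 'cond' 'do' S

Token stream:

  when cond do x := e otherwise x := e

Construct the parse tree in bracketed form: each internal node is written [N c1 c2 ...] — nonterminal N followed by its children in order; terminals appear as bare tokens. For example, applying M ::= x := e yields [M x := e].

[S [M when cond do [M x := e] otherwise [M x := e]]]

S
M
when cond do M otherwise M
when cond do x := e otherwise M
when cond do x := e otherwise x := e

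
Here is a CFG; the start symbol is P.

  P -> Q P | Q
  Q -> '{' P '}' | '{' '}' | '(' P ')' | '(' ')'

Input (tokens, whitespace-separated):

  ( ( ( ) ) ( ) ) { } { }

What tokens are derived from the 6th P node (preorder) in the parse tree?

{ }

[P [Q ( [P [Q ( [P [Q ( )]] )] [P [Q ( )]]] )] [P [Q { }] [P [Q { }]]]]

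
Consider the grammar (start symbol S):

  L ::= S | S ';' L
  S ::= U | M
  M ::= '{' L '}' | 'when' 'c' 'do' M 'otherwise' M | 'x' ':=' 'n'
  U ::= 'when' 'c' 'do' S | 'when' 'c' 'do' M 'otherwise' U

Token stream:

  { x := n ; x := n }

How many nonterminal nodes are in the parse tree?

[S [M { [L [S [M x := n]] ; [L [S [M x := n]]]] }]]

8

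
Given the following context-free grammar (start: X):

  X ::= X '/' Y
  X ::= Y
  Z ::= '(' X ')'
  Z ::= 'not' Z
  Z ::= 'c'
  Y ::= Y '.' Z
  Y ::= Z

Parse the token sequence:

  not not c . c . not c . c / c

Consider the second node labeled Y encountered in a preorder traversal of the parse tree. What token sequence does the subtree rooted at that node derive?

[X [X [Y [Y [Y [Y [Z not [Z not [Z c]]]] . [Z c]] . [Z not [Z c]]] . [Z c]]] / [Y [Z c]]]

not not c . c . not c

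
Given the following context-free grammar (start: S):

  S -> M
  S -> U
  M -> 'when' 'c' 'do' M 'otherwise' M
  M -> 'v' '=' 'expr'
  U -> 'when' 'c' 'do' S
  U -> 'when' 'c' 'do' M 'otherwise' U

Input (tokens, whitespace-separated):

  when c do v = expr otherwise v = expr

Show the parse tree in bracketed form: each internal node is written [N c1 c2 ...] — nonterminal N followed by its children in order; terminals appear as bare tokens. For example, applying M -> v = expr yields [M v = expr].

S
M
when c do M otherwise M
when c do v = expr otherwise M
when c do v = expr otherwise v = expr

[S [M when c do [M v = expr] otherwise [M v = expr]]]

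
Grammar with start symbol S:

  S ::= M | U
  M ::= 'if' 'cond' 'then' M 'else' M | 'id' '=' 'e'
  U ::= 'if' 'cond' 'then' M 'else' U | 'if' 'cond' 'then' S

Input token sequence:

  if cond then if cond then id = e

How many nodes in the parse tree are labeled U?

[S [U if cond then [S [U if cond then [S [M id = e]]]]]]

2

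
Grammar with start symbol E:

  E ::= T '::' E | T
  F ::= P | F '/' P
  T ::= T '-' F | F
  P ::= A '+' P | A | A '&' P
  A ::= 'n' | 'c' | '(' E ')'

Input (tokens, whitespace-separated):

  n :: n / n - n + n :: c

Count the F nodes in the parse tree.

5

[E [T [F [P [A n]]]] :: [E [T [T [F [F [P [A n]]] / [P [A n]]]] - [F [P [A n] + [P [A n]]]]] :: [E [T [F [P [A c]]]]]]]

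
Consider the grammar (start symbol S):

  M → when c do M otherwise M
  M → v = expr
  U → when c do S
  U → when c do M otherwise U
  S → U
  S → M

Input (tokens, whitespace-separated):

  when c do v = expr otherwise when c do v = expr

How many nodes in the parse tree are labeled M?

[S [U when c do [M v = expr] otherwise [U when c do [S [M v = expr]]]]]

2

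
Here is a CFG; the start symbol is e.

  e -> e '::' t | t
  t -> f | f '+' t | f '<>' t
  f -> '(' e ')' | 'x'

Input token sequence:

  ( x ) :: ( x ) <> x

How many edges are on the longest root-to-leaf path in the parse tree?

7

[e [e [t [f ( [e [t [f x]]] )]]] :: [t [f ( [e [t [f x]]] )] <> [t [f x]]]]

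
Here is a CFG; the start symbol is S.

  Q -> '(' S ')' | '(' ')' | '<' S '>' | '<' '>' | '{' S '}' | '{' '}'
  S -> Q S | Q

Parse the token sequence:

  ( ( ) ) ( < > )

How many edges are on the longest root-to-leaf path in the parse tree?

[S [Q ( [S [Q ( )]] )] [S [Q ( [S [Q < >]] )]]]

5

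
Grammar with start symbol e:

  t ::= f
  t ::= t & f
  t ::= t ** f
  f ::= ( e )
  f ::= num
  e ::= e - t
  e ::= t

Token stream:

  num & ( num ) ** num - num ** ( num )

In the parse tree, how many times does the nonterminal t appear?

[e [e [t [t [t [f num]] & [f ( [e [t [f num]]] )]] ** [f num]]] - [t [t [f num]] ** [f ( [e [t [f num]]] )]]]

7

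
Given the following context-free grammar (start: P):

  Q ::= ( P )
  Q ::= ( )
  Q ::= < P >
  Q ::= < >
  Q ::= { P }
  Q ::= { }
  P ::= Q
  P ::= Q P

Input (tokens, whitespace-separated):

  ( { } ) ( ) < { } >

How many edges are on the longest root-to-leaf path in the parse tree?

[P [Q ( [P [Q { }]] )] [P [Q ( )] [P [Q < [P [Q { }]] >]]]]

6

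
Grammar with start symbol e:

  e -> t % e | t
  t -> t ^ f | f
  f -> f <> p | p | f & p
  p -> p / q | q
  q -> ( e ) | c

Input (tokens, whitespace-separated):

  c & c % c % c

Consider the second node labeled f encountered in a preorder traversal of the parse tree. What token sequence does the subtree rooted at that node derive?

c

[e [t [f [f [p [q c]]] & [p [q c]]]] % [e [t [f [p [q c]]]] % [e [t [f [p [q c]]]]]]]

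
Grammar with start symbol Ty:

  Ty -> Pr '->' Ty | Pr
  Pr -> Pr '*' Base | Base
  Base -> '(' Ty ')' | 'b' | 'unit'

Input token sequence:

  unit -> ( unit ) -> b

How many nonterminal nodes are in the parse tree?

12

[Ty [Pr [Base unit]] -> [Ty [Pr [Base ( [Ty [Pr [Base unit]]] )]] -> [Ty [Pr [Base b]]]]]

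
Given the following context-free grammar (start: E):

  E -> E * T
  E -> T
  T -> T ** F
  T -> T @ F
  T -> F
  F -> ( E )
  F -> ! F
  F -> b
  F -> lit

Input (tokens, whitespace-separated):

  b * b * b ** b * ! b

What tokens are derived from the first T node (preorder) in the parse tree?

b

[E [E [E [E [T [F b]]] * [T [F b]]] * [T [T [F b]] ** [F b]]] * [T [F ! [F b]]]]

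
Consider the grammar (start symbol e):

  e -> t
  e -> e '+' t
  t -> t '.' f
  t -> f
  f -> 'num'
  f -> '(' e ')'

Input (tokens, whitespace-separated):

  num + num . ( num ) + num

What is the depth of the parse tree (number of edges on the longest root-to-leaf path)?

[e [e [e [t [f num]]] + [t [t [f num]] . [f ( [e [t [f num]]] )]]] + [t [f num]]]

7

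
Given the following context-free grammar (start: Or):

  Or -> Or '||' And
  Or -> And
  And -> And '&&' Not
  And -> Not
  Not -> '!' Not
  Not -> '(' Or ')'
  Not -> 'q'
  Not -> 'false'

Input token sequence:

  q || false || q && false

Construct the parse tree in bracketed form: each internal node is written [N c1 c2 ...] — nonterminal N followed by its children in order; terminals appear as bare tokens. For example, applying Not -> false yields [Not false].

[Or [Or [Or [And [Not q]]] || [And [Not false]]] || [And [And [Not q]] && [Not false]]]

Or
Or || And
Or || And || And
And || And || And
Not || And || And
q || And || And
q || Not || And
q || false || And
q || false || And && Not
q || false || Not && Not
q || false || q && Not
q || false || q && false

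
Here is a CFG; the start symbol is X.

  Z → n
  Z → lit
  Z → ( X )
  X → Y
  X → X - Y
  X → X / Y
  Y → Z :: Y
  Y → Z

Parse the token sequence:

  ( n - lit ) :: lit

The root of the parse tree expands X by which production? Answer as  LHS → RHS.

[X [Y [Z ( [X [X [Y [Z n]]] - [Y [Z lit]]] )] :: [Y [Z lit]]]]

X → Y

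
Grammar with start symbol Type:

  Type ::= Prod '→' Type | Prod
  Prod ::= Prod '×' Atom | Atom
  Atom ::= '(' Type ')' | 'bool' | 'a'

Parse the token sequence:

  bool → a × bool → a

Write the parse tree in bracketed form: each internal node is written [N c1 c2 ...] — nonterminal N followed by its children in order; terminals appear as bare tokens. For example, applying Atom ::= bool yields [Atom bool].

[Type [Prod [Atom bool]] → [Type [Prod [Prod [Atom a]] × [Atom bool]] → [Type [Prod [Atom a]]]]]

Type
Prod → Type
Atom → Type
bool → Type
bool → Prod → Type
bool → Prod × Atom → Type
bool → Atom × Atom → Type
bool → a × Atom → Type
bool → a × bool → Type
bool → a × bool → Prod
bool → a × bool → Atom
bool → a × bool → a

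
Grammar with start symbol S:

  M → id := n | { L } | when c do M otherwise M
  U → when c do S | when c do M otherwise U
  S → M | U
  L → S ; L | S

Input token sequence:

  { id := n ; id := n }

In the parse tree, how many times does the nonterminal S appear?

3

[S [M { [L [S [M id := n]] ; [L [S [M id := n]]]] }]]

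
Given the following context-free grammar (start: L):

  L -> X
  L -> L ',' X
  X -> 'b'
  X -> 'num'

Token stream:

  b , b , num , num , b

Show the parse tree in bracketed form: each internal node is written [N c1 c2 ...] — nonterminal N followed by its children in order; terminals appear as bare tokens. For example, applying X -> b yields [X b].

L
L , X
L , X , X
L , X , X , X
L , X , X , X , X
X , X , X , X , X
b , X , X , X , X
b , b , X , X , X
b , b , num , X , X
b , b , num , num , X
b , b , num , num , b

[L [L [L [L [L [X b]] , [X b]] , [X num]] , [X num]] , [X b]]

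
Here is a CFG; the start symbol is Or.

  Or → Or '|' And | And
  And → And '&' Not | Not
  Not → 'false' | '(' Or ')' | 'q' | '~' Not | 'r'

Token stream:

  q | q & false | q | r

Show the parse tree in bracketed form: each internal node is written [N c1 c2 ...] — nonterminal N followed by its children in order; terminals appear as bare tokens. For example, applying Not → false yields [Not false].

Or
Or | And
Or | And | And
Or | And | And | And
And | And | And | And
Not | And | And | And
q | And | And | And
q | And & Not | And | And
q | Not & Not | And | And
q | q & Not | And | And
q | q & false | And | And
q | q & false | Not | And
q | q & false | q | And
q | q & false | q | Not
q | q & false | q | r

[Or [Or [Or [Or [And [Not q]]] | [And [And [Not q]] & [Not false]]] | [And [Not q]]] | [And [Not r]]]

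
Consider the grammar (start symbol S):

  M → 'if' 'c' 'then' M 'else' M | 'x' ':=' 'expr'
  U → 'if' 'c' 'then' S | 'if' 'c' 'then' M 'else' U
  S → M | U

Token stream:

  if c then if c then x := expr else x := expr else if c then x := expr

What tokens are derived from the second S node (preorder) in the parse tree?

x := expr

[S [U if c then [M if c then [M x := expr] else [M x := expr]] else [U if c then [S [M x := expr]]]]]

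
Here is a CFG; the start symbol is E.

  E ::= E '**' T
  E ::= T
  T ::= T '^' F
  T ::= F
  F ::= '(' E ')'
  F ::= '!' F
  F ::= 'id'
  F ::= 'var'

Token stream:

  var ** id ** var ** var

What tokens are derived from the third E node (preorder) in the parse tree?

[E [E [E [E [T [F var]]] ** [T [F id]]] ** [T [F var]]] ** [T [F var]]]

var ** id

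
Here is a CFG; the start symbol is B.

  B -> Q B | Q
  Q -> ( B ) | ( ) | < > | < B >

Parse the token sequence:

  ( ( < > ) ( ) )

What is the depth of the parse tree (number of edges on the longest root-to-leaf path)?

6

[B [Q ( [B [Q ( [B [Q < >]] )] [B [Q ( )]]] )]]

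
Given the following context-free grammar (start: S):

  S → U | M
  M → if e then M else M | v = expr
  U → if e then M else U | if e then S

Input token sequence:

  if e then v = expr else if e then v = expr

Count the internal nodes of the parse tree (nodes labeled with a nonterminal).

[S [U if e then [M v = expr] else [U if e then [S [M v = expr]]]]]

6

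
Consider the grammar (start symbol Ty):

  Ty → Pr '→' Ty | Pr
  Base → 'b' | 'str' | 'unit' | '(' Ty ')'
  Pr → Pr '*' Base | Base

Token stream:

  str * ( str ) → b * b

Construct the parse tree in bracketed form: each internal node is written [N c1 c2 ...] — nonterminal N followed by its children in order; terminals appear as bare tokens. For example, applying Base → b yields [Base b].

Ty
Pr → Ty
Pr * Base → Ty
Base * Base → Ty
str * Base → Ty
str * ( Ty ) → Ty
str * ( Pr ) → Ty
str * ( Base ) → Ty
str * ( str ) → Ty
str * ( str ) → Pr
str * ( str ) → Pr * Base
str * ( str ) → Base * Base
str * ( str ) → b * Base
str * ( str ) → b * b

[Ty [Pr [Pr [Base str]] * [Base ( [Ty [Pr [Base str]]] )]] → [Ty [Pr [Pr [Base b]] * [Base b]]]]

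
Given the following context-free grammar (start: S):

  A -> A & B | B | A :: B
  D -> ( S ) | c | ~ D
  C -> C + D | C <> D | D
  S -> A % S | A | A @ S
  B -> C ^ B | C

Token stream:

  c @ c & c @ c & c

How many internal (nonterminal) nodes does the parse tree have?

[S [A [B [C [D c]]]] @ [S [A [A [B [C [D c]]]] & [B [C [D c]]]] @ [S [A [A [B [C [D c]]]] & [B [C [D c]]]]]]]

23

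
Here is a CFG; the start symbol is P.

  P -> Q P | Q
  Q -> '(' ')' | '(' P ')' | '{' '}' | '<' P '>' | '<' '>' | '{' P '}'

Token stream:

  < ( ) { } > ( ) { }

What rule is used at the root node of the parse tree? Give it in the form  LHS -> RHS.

P -> Q P

[P [Q < [P [Q ( )] [P [Q { }]]] >] [P [Q ( )] [P [Q { }]]]]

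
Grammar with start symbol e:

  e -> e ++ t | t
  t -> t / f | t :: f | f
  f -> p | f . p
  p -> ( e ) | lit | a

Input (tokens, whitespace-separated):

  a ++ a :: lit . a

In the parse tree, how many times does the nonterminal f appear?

4

[e [e [t [f [p a]]]] ++ [t [t [f [p a]]] :: [f [f [p lit]] . [p a]]]]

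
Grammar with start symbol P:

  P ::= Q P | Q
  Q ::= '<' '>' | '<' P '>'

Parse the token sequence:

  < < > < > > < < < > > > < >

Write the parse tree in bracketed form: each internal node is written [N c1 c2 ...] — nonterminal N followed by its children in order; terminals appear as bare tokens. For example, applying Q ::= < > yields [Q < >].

[P [Q < [P [Q < >] [P [Q < >]]] >] [P [Q < [P [Q < [P [Q < >]] >]] >] [P [Q < >]]]]

P
Q P
< P > P
< Q P > P
< < > P > P
< < > Q > P
< < > < > > P
< < > < > > Q P
< < > < > > < P > P
< < > < > > < Q > P
< < > < > > < < P > > P
< < > < > > < < Q > > P
< < > < > > < < < > > > P
< < > < > > < < < > > > Q
< < > < > > < < < > > > < >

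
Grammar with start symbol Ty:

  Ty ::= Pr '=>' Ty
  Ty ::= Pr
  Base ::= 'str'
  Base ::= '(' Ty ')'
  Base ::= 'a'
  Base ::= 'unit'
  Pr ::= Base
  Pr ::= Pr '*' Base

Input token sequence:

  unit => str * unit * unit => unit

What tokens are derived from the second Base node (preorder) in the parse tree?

[Ty [Pr [Base unit]] => [Ty [Pr [Pr [Pr [Base str]] * [Base unit]] * [Base unit]] => [Ty [Pr [Base unit]]]]]

str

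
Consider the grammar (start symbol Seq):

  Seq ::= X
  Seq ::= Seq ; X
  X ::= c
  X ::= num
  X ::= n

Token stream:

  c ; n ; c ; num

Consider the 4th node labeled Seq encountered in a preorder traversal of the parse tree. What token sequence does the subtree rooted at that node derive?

[Seq [Seq [Seq [Seq [X c]] ; [X n]] ; [X c]] ; [X num]]

c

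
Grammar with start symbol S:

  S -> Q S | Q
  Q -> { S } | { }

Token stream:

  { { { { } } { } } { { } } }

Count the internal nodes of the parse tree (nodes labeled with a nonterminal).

14

[S [Q { [S [Q { [S [Q { [S [Q { }]] }] [S [Q { }]]] }] [S [Q { [S [Q { }]] }]]] }]]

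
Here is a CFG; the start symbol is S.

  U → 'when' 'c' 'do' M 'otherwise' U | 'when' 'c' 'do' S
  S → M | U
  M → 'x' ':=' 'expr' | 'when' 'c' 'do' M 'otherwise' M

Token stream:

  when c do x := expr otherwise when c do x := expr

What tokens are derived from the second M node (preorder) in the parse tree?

[S [U when c do [M x := expr] otherwise [U when c do [S [M x := expr]]]]]

x := expr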